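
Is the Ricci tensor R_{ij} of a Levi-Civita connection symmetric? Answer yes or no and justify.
R_{ij} = R^k_{ikj}; the pair symmetry R_{kilj} = R_{ljki} gives R_{ij} = R_{ji}.
Yes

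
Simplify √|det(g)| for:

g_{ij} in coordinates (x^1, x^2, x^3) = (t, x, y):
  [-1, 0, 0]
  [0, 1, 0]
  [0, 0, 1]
det(g) = -1
√|det(g)| = 1
Volume element: dV = 1 dt dx dy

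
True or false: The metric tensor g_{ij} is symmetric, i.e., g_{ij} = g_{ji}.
By definition the metric is a symmetric bilinear form, g_{ij} = g_{ji}.
True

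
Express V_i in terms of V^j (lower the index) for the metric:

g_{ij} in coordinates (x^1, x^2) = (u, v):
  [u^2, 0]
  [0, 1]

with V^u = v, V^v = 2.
V_i = g_{ij} V^j:
V_u = (u^2)(v) + (0)(2) = u^2*v
V_v = (0)(v) + (1)(2) = 2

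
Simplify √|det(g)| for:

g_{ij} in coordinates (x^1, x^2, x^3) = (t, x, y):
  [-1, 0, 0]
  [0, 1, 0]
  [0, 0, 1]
det(g) = -1
√|det(g)| = 1
Volume element: dV = 1 dt dx dy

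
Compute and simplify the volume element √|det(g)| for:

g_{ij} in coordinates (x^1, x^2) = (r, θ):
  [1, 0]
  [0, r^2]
det(g) = r^2
√|det(g)| = r
Volume element: dV = r dr dθ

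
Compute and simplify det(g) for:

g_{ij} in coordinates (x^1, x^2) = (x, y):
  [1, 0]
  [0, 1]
For a 2×2 metric: det(g) = g_{11}·g_{22} - g_{12}·g_{21}
= (1)·(1) - (0)·(0)
= 1 - 0
det(g) = 1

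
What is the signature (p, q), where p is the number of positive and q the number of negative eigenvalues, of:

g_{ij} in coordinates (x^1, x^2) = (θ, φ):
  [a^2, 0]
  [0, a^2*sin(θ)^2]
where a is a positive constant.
The metric is diagonal, so its eigenvalues are the diagonal entries: a^2, a^2*sin(θ)^2 (at a generic point, where coordinate-dependent entries are positive).
2 positive, 0 negative.
(2, 0) - Riemannian (positive definite)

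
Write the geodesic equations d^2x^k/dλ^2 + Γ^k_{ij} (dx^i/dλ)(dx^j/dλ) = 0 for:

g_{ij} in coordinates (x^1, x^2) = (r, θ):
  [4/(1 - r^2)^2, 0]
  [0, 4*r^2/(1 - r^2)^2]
Geodesic equation: d^2x^k/dλ^2 + Γ^k_{ij} (dx^i/dλ)(dx^j/dλ) = 0.
Non-zero Christoffel symbols:
Γ^r_{r r} = 2*r/(1 - r^2)
Γ^r_{θ θ} = (r^3 + r)/(r^2 - 1)
Γ^θ_{r θ} = (-r^2 - 1)/(r^3 - r)
Substituting (the symmetric pair Γ^k_{ij}, Γ^k_{ji} combines into a factor 2):
d^2r/dλ^2 + (2*r/(1 - r^2)) (dr/dλ)^2 + ((r^3 + r)/(r^2 - 1)) (dθ/dλ)^2 = 0
d^2θ/dλ^2 + ((-2*r^2 - 2)/(r^3 - r)) (dr/dλ)(dθ/dλ) = 0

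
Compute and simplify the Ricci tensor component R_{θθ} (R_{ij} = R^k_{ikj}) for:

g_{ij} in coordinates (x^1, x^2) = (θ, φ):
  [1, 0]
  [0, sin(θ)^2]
Non-zero Christoffel symbols (Γ^k_{ij} = Γ^k_{ji}):
Γ^θ_{φ φ} = -sin(2*θ)/2
Γ^φ_{θ φ} = 1/tan(θ)
R^θ_{θ θ θ} = 0 (a repeated index in an antisymmetric pair)
R^φ_{θ φ θ} = ∂_φ Γ^φ_{θ θ} - ∂_θ Γ^φ_{θ φ} + Γ^φ_{φ m} Γ^m_{θ θ} - Γ^φ_{θ m} Γ^m_{θ φ}
  = (0) - (-1/sin(θ)^2) + (0) - (1/tan(θ)^2) = 1
R_{θθ} = R^θ_{θ θ θ} + R^φ_{θ φ θ} = (0) + (1) = 1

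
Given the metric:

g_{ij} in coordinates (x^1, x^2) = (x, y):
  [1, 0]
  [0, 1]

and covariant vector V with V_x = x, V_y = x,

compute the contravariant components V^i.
Inverse metric (diagonal): g^{xx} = 1, g^{yy} = 1
V^i = g^{ij} V_j:
V^x = (1)(x) + (0)(x) = x
V^y = (0)(x) + (1)(x) = x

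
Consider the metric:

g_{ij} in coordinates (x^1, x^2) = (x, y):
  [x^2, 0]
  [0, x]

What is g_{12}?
With x^1 = x, x^2 = y, g_{12} = g_{xy} is the row-1, column-2 entry of the matrix.
g_{12} = 0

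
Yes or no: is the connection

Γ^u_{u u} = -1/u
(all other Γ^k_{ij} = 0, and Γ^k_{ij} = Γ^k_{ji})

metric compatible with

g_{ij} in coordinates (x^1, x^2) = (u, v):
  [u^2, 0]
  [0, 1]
Using ∇_k g_{ij} = ∂_k g_{ij} - Γ^m_{ki} g_{mj} - Γ^m_{kj} g_{im}:
∇_u g_{uu} = (2*u) - (-u) - (-u) = 4*u ≠ 0
So the connection is not metric compatible (it is not the Levi-Civita connection).
No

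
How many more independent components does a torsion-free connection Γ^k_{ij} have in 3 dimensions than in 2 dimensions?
Independent components in n dimensions: n × n(n+1)/2 = n^2(n+1)/2.
3D: 3 × 6 = 18
2D: 2 × 3 = 6
Difference = 18 - 6 = 12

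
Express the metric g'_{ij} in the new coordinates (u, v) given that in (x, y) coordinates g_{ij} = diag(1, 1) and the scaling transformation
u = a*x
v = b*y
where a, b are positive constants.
Invert the transformation: x = u/a, y = v/b
g'_{ij} = (∂x^k/∂x'^i)(∂x^l/∂x'^j) g_{kl}; with g_{kl} = δ_{kl} this is Σ_k (∂x^k/∂x'^i)(∂x^k/∂x'^j).
Jacobian: ∂x/∂u = 1/a, ∂x/∂v = 0, ∂y/∂u = 0, ∂y/∂v = 1/b
g'_{uu} = (1/a)(1/a) + (0)(0) = 1/a^2
g'_{uv} = (1/a)(0) + (0)(1/b) = 0
g'_{vv} = (0)(0) + (1/b)(1/b) = 1/b^2
g'_{ij} = diag(1/a^2, 1/b^2)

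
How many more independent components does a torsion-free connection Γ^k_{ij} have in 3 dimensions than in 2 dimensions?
Independent components in n dimensions: n × n(n+1)/2 = n^2(n+1)/2.
3D: 3 × 6 = 18
2D: 2 × 3 = 6
Difference = 18 - 6 = 12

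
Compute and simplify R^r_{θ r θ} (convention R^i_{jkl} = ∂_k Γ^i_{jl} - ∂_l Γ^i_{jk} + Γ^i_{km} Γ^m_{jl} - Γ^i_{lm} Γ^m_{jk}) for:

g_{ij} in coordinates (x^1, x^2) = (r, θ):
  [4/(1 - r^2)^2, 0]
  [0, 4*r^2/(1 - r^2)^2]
Non-zero Christoffel symbols (Γ^k_{ij} = Γ^k_{ji}):
Γ^r_{r r} = 2*r/(1 - r^2)
Γ^r_{θ θ} = (r^3 + r)/(r^2 - 1)
Γ^θ_{r θ} = (-r^2 - 1)/(r^3 - r)
R^r_{θ r θ} = ∂_r Γ^r_{θ θ} - ∂_θ Γ^r_{θ r} + Γ^r_{r m} Γ^m_{θ θ} - Γ^r_{θ m} Γ^m_{θ r}
  = ((r^4 - 4*r^2 - 1)/(r^2 - 1)^2) - (0) + (-2*r^2*(r^2 + 1)/(r^2 - 1)^2) - (-(r^2 + 1)^2/(r^2 - 1)^2) = -4*r^2/(r^2 - 1)^2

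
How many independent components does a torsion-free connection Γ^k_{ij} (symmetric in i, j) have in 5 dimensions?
Γ^k_{ij} has n choices for the upper index and n(n+1)/2 independent symmetric lower index pairs.
Total = 5 × 5×6/2 = 5 × 15 = 75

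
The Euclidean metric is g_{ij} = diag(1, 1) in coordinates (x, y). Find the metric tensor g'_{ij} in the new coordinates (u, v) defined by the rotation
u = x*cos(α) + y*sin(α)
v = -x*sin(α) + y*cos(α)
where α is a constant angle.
Invert the transformation: x = u*cos(α) - v*sin(α), y = u*sin(α) + v*cos(α)
g'_{ij} = (∂x^k/∂x'^i)(∂x^l/∂x'^j) g_{kl}; with g_{kl} = δ_{kl} this is Σ_k (∂x^k/∂x'^i)(∂x^k/∂x'^j).
Jacobian: ∂x/∂u = cos(α), ∂x/∂v = -sin(α), ∂y/∂u = sin(α), ∂y/∂v = cos(α)
g'_{uu} = (cos(α))(cos(α)) + (sin(α))(sin(α)) = 1
g'_{uv} = (cos(α))(-sin(α)) + (sin(α))(cos(α)) = 0
g'_{vv} = (-sin(α))(-sin(α)) + (cos(α))(cos(α)) = 1
g'_{ij} = diag(1, 1)
The Euclidean metric is invariant under rotations.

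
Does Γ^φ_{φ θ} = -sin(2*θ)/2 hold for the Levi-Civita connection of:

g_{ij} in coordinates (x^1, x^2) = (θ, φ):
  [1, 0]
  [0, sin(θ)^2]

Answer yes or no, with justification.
Γ^φ_{φ θ} = (1/2) g^{φφ} (∂_φ g_{φθ} + ∂_θ g_{φφ} - ∂_φ g_{φθ}) = (1/2)(1/sin(θ)^2)((0) + (sin(2*θ)) - (0)) = 1/tan(θ)
This differs from the proposed value -sin(2*θ)/2.
No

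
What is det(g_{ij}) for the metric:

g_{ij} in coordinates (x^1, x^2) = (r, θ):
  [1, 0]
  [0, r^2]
For a 2×2 metric: det(g) = g_{11}·g_{22} - g_{12}·g_{21}
= (1)·(r^2) - (0)·(0)
= r^2 - 0
det(g) = r^2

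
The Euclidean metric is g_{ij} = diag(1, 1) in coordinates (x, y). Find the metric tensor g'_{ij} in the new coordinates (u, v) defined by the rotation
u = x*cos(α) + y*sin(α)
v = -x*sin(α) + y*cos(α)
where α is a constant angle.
Invert the transformation: x = u*cos(α) - v*sin(α), y = u*sin(α) + v*cos(α)
g'_{ij} = (∂x^k/∂x'^i)(∂x^l/∂x'^j) g_{kl}; with g_{kl} = δ_{kl} this is Σ_k (∂x^k/∂x'^i)(∂x^k/∂x'^j).
Jacobian: ∂x/∂u = cos(α), ∂x/∂v = -sin(α), ∂y/∂u = sin(α), ∂y/∂v = cos(α)
g'_{uu} = (cos(α))(cos(α)) + (sin(α))(sin(α)) = 1
g'_{uv} = (cos(α))(-sin(α)) + (sin(α))(cos(α)) = 0
g'_{vv} = (-sin(α))(-sin(α)) + (cos(α))(cos(α)) = 1
g'_{ij} = diag(1, 1)
The Euclidean metric is invariant under rotations.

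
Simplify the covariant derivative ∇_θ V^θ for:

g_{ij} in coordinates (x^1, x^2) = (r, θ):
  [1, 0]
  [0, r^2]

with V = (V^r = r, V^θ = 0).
Non-zero Christoffel symbols:
Γ^r_{θ θ} = -r
Γ^θ_{r θ} = 1/r
∇_θ V^θ = ∂_θ V^θ + Γ^θ_{θ j} V^j
  = (0) + (1/r)(r) + (0)(0)
  = 1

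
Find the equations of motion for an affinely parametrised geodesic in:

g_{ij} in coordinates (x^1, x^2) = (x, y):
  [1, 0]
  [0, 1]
Geodesic equation: d^2x^k/dλ^2 + Γ^k_{ij} (dx^i/dλ)(dx^j/dλ) = 0.
All Christoffel symbols vanish, so the geodesics are straight lines:
d^2x/dλ^2 = 0
d^2y/dλ^2 = 0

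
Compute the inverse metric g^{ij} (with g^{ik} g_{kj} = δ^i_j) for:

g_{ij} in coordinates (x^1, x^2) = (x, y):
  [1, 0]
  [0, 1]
The metric is diagonal, so g^{ij} is diagonal with entries 1/g_{ii}: diag(1, 1).
g^{ij}:
  [1, 0]
  [0, 1]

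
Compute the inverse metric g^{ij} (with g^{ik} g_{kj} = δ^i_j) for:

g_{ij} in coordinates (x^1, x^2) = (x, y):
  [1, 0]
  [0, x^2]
The metric is diagonal, so g^{ij} is diagonal with entries 1/g_{ii}: diag(1, 1/(x^2)).
g^{ij}:
  [1, 0]
  [0, 1/x^2]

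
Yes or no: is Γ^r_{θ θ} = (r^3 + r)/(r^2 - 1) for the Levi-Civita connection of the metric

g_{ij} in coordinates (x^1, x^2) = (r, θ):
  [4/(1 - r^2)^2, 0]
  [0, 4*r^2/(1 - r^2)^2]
Γ^r_{θ θ} = (1/2) g^{rr} (∂_θ g_{rθ} + ∂_θ g_{rθ} - ∂_r g_{θθ}) = (1/2)((1 - r^2)^2/4)((0) + (0) - (-8*(r^3 + r)/(r^2 - 1)^3)) = (r^3 + r)/(r^2 - 1)
This equals the proposed value (r^3 + r)/(r^2 - 1).
Yes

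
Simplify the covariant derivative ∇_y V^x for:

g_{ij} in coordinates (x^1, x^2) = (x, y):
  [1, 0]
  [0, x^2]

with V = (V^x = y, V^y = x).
Non-zero Christoffel symbols:
Γ^x_{y y} = -x
Γ^y_{x y} = 1/x
∇_y V^x = ∂_y V^x + Γ^x_{y j} V^j
  = (1) + (0)(y) + (-x)(x)
  = 1 - x^2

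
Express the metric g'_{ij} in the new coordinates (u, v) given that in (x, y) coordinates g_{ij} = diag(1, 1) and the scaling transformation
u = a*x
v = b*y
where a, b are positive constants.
Invert the transformation: x = u/a, y = v/b
g'_{ij} = (∂x^k/∂x'^i)(∂x^l/∂x'^j) g_{kl}; with g_{kl} = δ_{kl} this is Σ_k (∂x^k/∂x'^i)(∂x^k/∂x'^j).
Jacobian: ∂x/∂u = 1/a, ∂x/∂v = 0, ∂y/∂u = 0, ∂y/∂v = 1/b
g'_{uu} = (1/a)(1/a) + (0)(0) = 1/a^2
g'_{uv} = (1/a)(0) + (0)(1/b) = 0
g'_{vv} = (0)(0) + (1/b)(1/b) = 1/b^2
g'_{ij} = diag(1/a^2, 1/b^2)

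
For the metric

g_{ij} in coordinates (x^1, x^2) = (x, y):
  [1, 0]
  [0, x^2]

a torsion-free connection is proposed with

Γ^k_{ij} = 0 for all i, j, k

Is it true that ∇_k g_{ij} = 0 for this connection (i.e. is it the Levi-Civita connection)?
Using ∇_k g_{ij} = ∂_k g_{ij} - Γ^m_{ki} g_{mj} - Γ^m_{kj} g_{im}:
∇_x g_{yy} = (2*x) - (0) - (0) = 2*x ≠ 0
So the connection is not metric compatible (it is not the Levi-Civita connection).
No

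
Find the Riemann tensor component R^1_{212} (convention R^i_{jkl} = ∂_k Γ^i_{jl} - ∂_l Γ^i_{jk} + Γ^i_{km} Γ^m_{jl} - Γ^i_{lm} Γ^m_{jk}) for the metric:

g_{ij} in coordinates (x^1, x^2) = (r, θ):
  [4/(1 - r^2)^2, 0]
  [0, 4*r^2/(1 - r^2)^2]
Non-zero Christoffel symbols (Γ^k_{ij} = Γ^k_{ji}):
Γ^r_{r r} = 2*r/(1 - r^2)
Γ^r_{θ θ} = (r^3 + r)/(r^2 - 1)
Γ^θ_{r θ} = (-r^2 - 1)/(r^3 - r)
R^r_{θ r θ} = ∂_r Γ^r_{θ θ} - ∂_θ Γ^r_{θ r} + Γ^r_{r m} Γ^m_{θ θ} - Γ^r_{θ m} Γ^m_{θ r}
  = ((r^4 - 4*r^2 - 1)/(r^2 - 1)^2) - (0) + (-2*r^2*(r^2 + 1)/(r^2 - 1)^2) - (-(r^2 + 1)^2/(r^2 - 1)^2) = -4*r^2/(r^2 - 1)^2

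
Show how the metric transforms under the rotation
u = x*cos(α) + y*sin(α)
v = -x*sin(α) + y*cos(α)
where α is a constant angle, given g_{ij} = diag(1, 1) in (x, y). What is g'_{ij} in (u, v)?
Invert the transformation: x = u*cos(α) - v*sin(α), y = u*sin(α) + v*cos(α)
g'_{ij} = (∂x^k/∂x'^i)(∂x^l/∂x'^j) g_{kl}; with g_{kl} = δ_{kl} this is Σ_k (∂x^k/∂x'^i)(∂x^k/∂x'^j).
Jacobian: ∂x/∂u = cos(α), ∂x/∂v = -sin(α), ∂y/∂u = sin(α), ∂y/∂v = cos(α)
g'_{uu} = (cos(α))(cos(α)) + (sin(α))(sin(α)) = 1
g'_{uv} = (cos(α))(-sin(α)) + (sin(α))(cos(α)) = 0
g'_{vv} = (-sin(α))(-sin(α)) + (cos(α))(cos(α)) = 1
g'_{ij} = diag(1, 1)
The Euclidean metric is invariant under rotations.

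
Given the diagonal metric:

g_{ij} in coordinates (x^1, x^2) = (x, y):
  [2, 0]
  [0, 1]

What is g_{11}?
With x^1 = x, x^2 = y, g_{11} = g_{xx} is the row-1, column-1 entry of the matrix.
g_{11} = 2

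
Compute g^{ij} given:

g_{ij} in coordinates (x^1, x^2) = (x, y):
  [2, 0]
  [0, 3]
The metric is diagonal, so g^{ij} is diagonal with entries 1/g_{ii}: diag(1/2, 1/3).
g^{ij}:
  [1/2, 0]
  [0, 1/3]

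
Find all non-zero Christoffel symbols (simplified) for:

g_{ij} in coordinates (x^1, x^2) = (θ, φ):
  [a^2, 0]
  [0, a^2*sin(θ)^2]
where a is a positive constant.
Using Γ^k_{ij} = (1/2) g^{km} (∂_i g_{mj} + ∂_j g_{mi} - ∂_m g_{ij}); the metric is diagonal, so only the m = k term contributes.
Non-zero symbols (using the symmetry Γ^k_{ij} = Γ^k_{ji}):
Γ^θ_{φ φ} = (1/2) g^{θθ} (∂_φ g_{θφ} + ∂_φ g_{θφ} - ∂_θ g_{φφ}) = (1/2)(1/a^2)((0) + (0) - (a^2*sin(2*θ))) = -sin(2*θ)/2
Γ^φ_{θ φ} = (1/2) g^{φφ} (∂_θ g_{φφ} + ∂_φ g_{φθ} - ∂_φ g_{θφ}) = (1/2)(1/(a^2*sin(θ)^2))((a^2*sin(2*θ)) + (0) - (0)) = 1/tan(θ)
All other Christoffel symbols are zero.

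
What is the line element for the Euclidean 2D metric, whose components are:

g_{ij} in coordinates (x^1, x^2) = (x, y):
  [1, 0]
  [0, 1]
ds^2 = g_{ij} dx^i dx^j; only the non-zero components contribute.
ds^2 = dx^2 + dy^2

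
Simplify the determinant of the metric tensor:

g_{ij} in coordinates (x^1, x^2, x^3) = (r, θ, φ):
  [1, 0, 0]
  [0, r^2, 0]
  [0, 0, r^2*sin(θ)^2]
Diagonal metric: det(g) = g_{11}·g_{22}·g_{33}
= (1)·(r^2)·(r^2*sin(θ)^2)
det(g) = r^4*sin(θ)^2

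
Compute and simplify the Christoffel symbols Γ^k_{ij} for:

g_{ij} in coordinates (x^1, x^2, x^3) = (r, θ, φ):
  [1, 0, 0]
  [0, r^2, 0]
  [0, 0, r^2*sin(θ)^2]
Using Γ^k_{ij} = (1/2) g^{km} (∂_i g_{mj} + ∂_j g_{mi} - ∂_m g_{ij}); the metric is diagonal, so only the m = k term contributes.
Non-zero symbols (using the symmetry Γ^k_{ij} = Γ^k_{ji}):
Γ^r_{θ θ} = (1/2) g^{rr} (∂_θ g_{rθ} + ∂_θ g_{rθ} - ∂_r g_{θθ}) = (1/2)(1)((0) + (0) - (2*r)) = -r
Γ^r_{φ φ} = (1/2) g^{rr} (∂_φ g_{rφ} + ∂_φ g_{rφ} - ∂_r g_{φφ}) = (1/2)(1)((0) + (0) - (2*r*sin(θ)^2)) = -r*sin(θ)^2
Γ^θ_{r θ} = (1/2) g^{θθ} (∂_r g_{θθ} + ∂_θ g_{θr} - ∂_θ g_{rθ}) = (1/2)(1/r^2)((2*r) + (0) - (0)) = 1/r
Γ^θ_{φ φ} = (1/2) g^{θθ} (∂_φ g_{θφ} + ∂_φ g_{θφ} - ∂_θ g_{φφ}) = (1/2)(1/r^2)((0) + (0) - (r^2*sin(2*θ))) = -sin(2*θ)/2
Γ^φ_{r φ} = (1/2) g^{φφ} (∂_r g_{φφ} + ∂_φ g_{φr} - ∂_φ g_{rφ}) = (1/2)(1/(r^2*sin(θ)^2))((2*r*sin(θ)^2) + (0) - (0)) = 1/r
Γ^φ_{θ φ} = (1/2) g^{φφ} (∂_θ g_{φφ} + ∂_φ g_{φθ} - ∂_φ g_{θφ}) = (1/2)(1/(r^2*sin(θ)^2))((r^2*sin(2*θ)) + (0) - (0)) = 1/tan(θ)
All other Christoffel symbols are zero.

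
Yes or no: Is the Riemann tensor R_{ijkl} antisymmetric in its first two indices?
R_{ijkl} = -R_{jikl} (follows from metric compatibility).
Yes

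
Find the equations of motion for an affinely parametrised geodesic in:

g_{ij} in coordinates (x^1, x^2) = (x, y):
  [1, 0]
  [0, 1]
Geodesic equation: d^2x^k/dλ^2 + Γ^k_{ij} (dx^i/dλ)(dx^j/dλ) = 0.
All Christoffel symbols vanish, so the geodesics are straight lines:
d^2x/dλ^2 = 0
d^2y/dλ^2 = 0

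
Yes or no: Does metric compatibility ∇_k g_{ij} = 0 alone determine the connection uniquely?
One also needs vanishing torsion; metric compatibility plus torsion-freeness singles out the Levi-Civita connection.
No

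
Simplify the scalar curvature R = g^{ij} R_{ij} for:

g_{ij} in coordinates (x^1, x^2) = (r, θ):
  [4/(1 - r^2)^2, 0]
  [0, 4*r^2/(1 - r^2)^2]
Non-zero Christoffel symbols (Γ^k_{ij} = Γ^k_{ji}):
Γ^r_{r r} = 2*r/(1 - r^2)
Γ^r_{θ θ} = (r^3 + r)/(r^2 - 1)
Γ^θ_{r θ} = (-r^2 - 1)/(r^3 - r)
Ricci tensor (R_{ij} = R^k_{ikj}): R_{rr} = -4/(r^2 - 1)^2, R_{rθ} = 0, R_{θθ} = -4*r^2/(r^2 - 1)^2
Inverse metric: g^{rr} = (1 - r^2)^2/4, g^{θθ} = (1 - r^2)^2/(4*r^2)
R = g^{ij} R_{ij} = ((1 - r^2)^2/4)(-4/(r^2 - 1)^2) + ((1 - r^2)^2/(4*r^2))(-4*r^2/(r^2 - 1)^2) = -2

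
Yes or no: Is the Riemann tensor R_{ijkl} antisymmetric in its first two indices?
R_{ijkl} = -R_{jikl} (follows from metric compatibility).
Yes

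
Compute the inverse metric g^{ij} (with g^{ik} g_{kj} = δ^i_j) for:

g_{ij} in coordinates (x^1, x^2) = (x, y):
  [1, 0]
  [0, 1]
The metric is diagonal, so g^{ij} is diagonal with entries 1/g_{ii}: diag(1, 1).
g^{ij}:
  [1, 0]
  [0, 1]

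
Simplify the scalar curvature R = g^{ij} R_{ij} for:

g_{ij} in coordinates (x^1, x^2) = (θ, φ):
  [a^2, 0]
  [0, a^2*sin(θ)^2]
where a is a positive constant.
Non-zero Christoffel symbols (Γ^k_{ij} = Γ^k_{ji}):
Γ^θ_{φ φ} = -sin(2*θ)/2
Γ^φ_{θ φ} = 1/tan(θ)
Ricci tensor (R_{ij} = R^k_{ikj}): R_{θθ} = 1, R_{θφ} = 0, R_{φφ} = sin(θ)^2
Inverse metric: g^{θθ} = 1/a^2, g^{φφ} = 1/(a^2*sin(θ)^2)
R = g^{ij} R_{ij} = (1/a^2)(1) + (1/(a^2*sin(θ)^2))(sin(θ)^2) = 2/a^2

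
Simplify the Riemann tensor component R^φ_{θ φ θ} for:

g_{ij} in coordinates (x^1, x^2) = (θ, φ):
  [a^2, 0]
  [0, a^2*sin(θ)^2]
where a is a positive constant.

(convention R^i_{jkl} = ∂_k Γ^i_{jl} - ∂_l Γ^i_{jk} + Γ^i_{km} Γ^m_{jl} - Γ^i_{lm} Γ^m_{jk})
Non-zero Christoffel symbols (Γ^k_{ij} = Γ^k_{ji}):
Γ^θ_{φ φ} = -sin(2*θ)/2
Γ^φ_{θ φ} = 1/tan(θ)
R^φ_{θ φ θ} = ∂_φ Γ^φ_{θ θ} - ∂_θ Γ^φ_{θ φ} + Γ^φ_{φ m} Γ^m_{θ θ} - Γ^φ_{θ m} Γ^m_{θ φ}
  = (0) - (-1/sin(θ)^2) + (0) - (1/tan(θ)^2) = 1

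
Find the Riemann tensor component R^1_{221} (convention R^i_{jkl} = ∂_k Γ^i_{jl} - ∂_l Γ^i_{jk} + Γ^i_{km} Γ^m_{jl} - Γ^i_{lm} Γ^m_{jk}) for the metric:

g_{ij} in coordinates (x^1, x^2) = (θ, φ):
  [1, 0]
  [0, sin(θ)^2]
Non-zero Christoffel symbols (Γ^k_{ij} = Γ^k_{ji}):
Γ^θ_{φ φ} = -sin(2*θ)/2
Γ^φ_{θ φ} = 1/tan(θ)
R^θ_{φ φ θ} = ∂_φ Γ^θ_{φ θ} - ∂_θ Γ^θ_{φ φ} + Γ^θ_{φ m} Γ^m_{φ θ} - Γ^θ_{θ m} Γ^m_{φ φ}
  = (0) - (-cos(2*θ)) + (-cos(θ)^2) - (0) = -sin(θ)^2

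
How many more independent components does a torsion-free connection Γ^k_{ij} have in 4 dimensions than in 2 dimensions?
Independent components in n dimensions: n × n(n+1)/2 = n^2(n+1)/2.
4D: 4 × 10 = 40
2D: 2 × 3 = 6
Difference = 40 - 6 = 34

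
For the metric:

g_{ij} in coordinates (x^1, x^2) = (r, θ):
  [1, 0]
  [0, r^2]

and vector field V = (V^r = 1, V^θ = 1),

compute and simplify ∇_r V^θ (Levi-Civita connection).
Non-zero Christoffel symbols:
Γ^r_{θ θ} = -r
Γ^θ_{r θ} = 1/r
∇_r V^θ = ∂_r V^θ + Γ^θ_{r j} V^j
  = (0) + (0)(1) + (1/r)(1)
  = 1/r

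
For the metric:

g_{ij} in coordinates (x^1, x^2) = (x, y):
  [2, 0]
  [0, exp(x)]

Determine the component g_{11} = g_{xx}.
With x^1 = x, x^2 = y, g_{11} = g_{xx} is the row-1, column-1 entry of the matrix.
g_{11} = 2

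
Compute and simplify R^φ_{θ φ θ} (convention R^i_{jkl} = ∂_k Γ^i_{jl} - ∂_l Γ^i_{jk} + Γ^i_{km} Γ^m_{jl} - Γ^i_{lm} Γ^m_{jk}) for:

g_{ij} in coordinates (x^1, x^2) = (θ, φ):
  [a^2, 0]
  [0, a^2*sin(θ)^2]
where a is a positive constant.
Non-zero Christoffel symbols (Γ^k_{ij} = Γ^k_{ji}):
Γ^θ_{φ φ} = -sin(2*θ)/2
Γ^φ_{θ φ} = 1/tan(θ)
R^φ_{θ φ θ} = ∂_φ Γ^φ_{θ θ} - ∂_θ Γ^φ_{θ φ} + Γ^φ_{φ m} Γ^m_{θ θ} - Γ^φ_{θ m} Γ^m_{θ φ}
  = (0) - (-1/sin(θ)^2) + (0) - (1/tan(θ)^2) = 1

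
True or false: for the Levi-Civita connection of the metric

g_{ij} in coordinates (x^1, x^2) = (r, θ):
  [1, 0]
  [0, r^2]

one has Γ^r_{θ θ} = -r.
Γ^r_{θ θ} = (1/2) g^{rr} (∂_θ g_{rθ} + ∂_θ g_{rθ} - ∂_r g_{θθ}) = (1/2)(1)((0) + (0) - (2*r)) = -r
This equals the proposed value -r.
True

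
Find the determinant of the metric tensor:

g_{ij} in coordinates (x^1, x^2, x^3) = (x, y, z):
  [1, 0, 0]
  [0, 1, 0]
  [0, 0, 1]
Diagonal metric: det(g) = g_{11}·g_{22}·g_{33}
= (1)·(1)·(1)
det(g) = 1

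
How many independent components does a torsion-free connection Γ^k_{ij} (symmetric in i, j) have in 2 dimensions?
Γ^k_{ij} has n choices for the upper index and n(n+1)/2 independent symmetric lower index pairs.
Total = 2 × 2×3/2 = 2 × 3 = 6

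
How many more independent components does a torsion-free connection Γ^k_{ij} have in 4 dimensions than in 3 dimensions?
Independent components in n dimensions: n × n(n+1)/2 = n^2(n+1)/2.
4D: 4 × 10 = 40
3D: 3 × 6 = 18
Difference = 40 - 18 = 22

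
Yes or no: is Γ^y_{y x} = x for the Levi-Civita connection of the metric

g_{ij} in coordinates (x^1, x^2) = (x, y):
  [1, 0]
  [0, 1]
Γ^y_{y x} = (1/2) g^{yy} (∂_y g_{yx} + ∂_x g_{yy} - ∂_y g_{yx}) = (1/2)(1)((0) + (0) - (0)) = 0
This differs from the proposed value x.
No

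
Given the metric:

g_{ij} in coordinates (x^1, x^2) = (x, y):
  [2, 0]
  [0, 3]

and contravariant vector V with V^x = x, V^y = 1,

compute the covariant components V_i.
V_i = g_{ij} V^j:
V_x = (2)(x) + (0)(1) = 2*x
V_y = (0)(x) + (3)(1) = 3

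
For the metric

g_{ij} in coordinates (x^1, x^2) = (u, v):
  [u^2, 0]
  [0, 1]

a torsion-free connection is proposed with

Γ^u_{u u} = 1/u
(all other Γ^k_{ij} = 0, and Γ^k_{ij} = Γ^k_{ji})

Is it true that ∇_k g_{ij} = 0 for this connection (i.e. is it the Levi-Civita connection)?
Using ∇_k g_{ij} = ∂_k g_{ij} - Γ^m_{ki} g_{mj} - Γ^m_{kj} g_{im}:
e.g. ∇_u g_{uu} = (2*u) - (u) - (u) = 0
Every component ∇_k g_{ij} vanishes: the connection is metric compatible.
Yes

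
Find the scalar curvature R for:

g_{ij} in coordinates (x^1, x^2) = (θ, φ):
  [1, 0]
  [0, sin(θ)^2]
Non-zero Christoffel symbols (Γ^k_{ij} = Γ^k_{ji}):
Γ^θ_{φ φ} = -sin(2*θ)/2
Γ^φ_{θ φ} = 1/tan(θ)
Ricci tensor (R_{ij} = R^k_{ikj}): R_{θθ} = 1, R_{θφ} = 0, R_{φφ} = sin(θ)^2
Inverse metric: g^{θθ} = 1, g^{φφ} = 1/sin(θ)^2
R = g^{ij} R_{ij} = (1)(1) + (1/sin(θ)^2)(sin(θ)^2) = 2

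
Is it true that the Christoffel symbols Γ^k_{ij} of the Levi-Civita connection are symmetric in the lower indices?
The Levi-Civita connection is torsion-free, which is exactly Γ^k_{ij} = Γ^k_{ji}.
Yes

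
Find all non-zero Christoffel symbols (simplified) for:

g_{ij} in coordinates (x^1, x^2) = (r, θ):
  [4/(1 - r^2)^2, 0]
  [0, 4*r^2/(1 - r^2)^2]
Using Γ^k_{ij} = (1/2) g^{km} (∂_i g_{mj} + ∂_j g_{mi} - ∂_m g_{ij}); the metric is diagonal, so only the m = k term contributes.
Non-zero symbols (using the symmetry Γ^k_{ij} = Γ^k_{ji}):
Γ^r_{r r} = (1/2) g^{rr} (∂_r g_{rr} + ∂_r g_{rr} - ∂_r g_{rr}) = (1/2)((1 - r^2)^2/4)((16*r/(1 - r^2)^3) + (16*r/(1 - r^2)^3) - (16*r/(1 - r^2)^3)) = 2*r/(1 - r^2)
Γ^r_{θ θ} = (1/2) g^{rr} (∂_θ g_{rθ} + ∂_θ g_{rθ} - ∂_r g_{θθ}) = (1/2)((1 - r^2)^2/4)((0) + (0) - (-8*(r^3 + r)/(r^2 - 1)^3)) = (r^3 + r)/(r^2 - 1)
Γ^θ_{r θ} = (1/2) g^{θθ} (∂_r g_{θθ} + ∂_θ g_{θr} - ∂_θ g_{rθ}) = (1/2)((1 - r^2)^2/(4*r^2))((-8*(r^3 + r)/(r^2 - 1)^3) + (0) - (0)) = (-r^2 - 1)/(r^3 - r)
All other Christoffel symbols are zero.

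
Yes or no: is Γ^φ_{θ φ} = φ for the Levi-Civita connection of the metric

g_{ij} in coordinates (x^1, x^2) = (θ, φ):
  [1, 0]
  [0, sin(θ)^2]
Γ^φ_{θ φ} = (1/2) g^{φφ} (∂_θ g_{φφ} + ∂_φ g_{φθ} - ∂_φ g_{θφ}) = (1/2)(1/sin(θ)^2)((sin(2*θ)) + (0) - (0)) = 1/tan(θ)
This differs from the proposed value φ.
No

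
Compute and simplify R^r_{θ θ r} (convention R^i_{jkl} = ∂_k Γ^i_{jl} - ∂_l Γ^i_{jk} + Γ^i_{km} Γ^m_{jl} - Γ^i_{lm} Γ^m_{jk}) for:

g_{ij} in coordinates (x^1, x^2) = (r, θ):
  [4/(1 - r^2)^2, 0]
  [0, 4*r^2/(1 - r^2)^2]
Non-zero Christoffel symbols (Γ^k_{ij} = Γ^k_{ji}):
Γ^r_{r r} = 2*r/(1 - r^2)
Γ^r_{θ θ} = (r^3 + r)/(r^2 - 1)
Γ^θ_{r θ} = (-r^2 - 1)/(r^3 - r)
R^r_{θ θ r} = ∂_θ Γ^r_{θ r} - ∂_r Γ^r_{θ θ} + Γ^r_{θ m} Γ^m_{θ r} - Γ^r_{r m} Γ^m_{θ θ}
  = (0) - ((r^4 - 4*r^2 - 1)/(r^2 - 1)^2) + (-(r^2 + 1)^2/(r^2 - 1)^2) - (-2*r^2*(r^2 + 1)/(r^2 - 1)^2) = 4*r^2/(r^2 - 1)^2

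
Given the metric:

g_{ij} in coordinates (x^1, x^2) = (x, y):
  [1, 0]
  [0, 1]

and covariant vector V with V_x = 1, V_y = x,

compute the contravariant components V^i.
Inverse metric (diagonal): g^{xx} = 1, g^{yy} = 1
V^i = g^{ij} V_j:
V^x = (1)(1) + (0)(x) = 1
V^y = (0)(1) + (1)(x) = x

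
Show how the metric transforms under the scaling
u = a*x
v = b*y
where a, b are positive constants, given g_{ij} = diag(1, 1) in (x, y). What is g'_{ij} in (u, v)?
Invert the transformation: x = u/a, y = v/b
g'_{ij} = (∂x^k/∂x'^i)(∂x^l/∂x'^j) g_{kl}; with g_{kl} = δ_{kl} this is Σ_k (∂x^k/∂x'^i)(∂x^k/∂x'^j).
Jacobian: ∂x/∂u = 1/a, ∂x/∂v = 0, ∂y/∂u = 0, ∂y/∂v = 1/b
g'_{uu} = (1/a)(1/a) + (0)(0) = 1/a^2
g'_{uv} = (1/a)(0) + (0)(1/b) = 0
g'_{vv} = (0)(0) + (1/b)(1/b) = 1/b^2
g'_{ij} = diag(1/a^2, 1/b^2)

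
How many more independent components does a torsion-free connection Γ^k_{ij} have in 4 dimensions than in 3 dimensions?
Independent components in n dimensions: n × n(n+1)/2 = n^2(n+1)/2.
4D: 4 × 10 = 40
3D: 3 × 6 = 18
Difference = 40 - 18 = 22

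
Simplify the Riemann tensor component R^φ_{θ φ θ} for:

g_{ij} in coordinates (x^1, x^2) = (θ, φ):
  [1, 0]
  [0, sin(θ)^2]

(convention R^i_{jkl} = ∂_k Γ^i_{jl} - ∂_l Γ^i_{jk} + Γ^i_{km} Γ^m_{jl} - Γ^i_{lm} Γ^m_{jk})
Non-zero Christoffel symbols (Γ^k_{ij} = Γ^k_{ji}):
Γ^θ_{φ φ} = -sin(2*θ)/2
Γ^φ_{θ φ} = 1/tan(θ)
R^φ_{θ φ θ} = ∂_φ Γ^φ_{θ θ} - ∂_θ Γ^φ_{θ φ} + Γ^φ_{φ m} Γ^m_{θ θ} - Γ^φ_{θ m} Γ^m_{θ φ}
  = (0) - (-1/sin(θ)^2) + (0) - (1/tan(θ)^2) = 1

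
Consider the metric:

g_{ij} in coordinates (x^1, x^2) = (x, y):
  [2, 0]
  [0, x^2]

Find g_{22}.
With x^1 = x, x^2 = y, g_{22} = g_{yy} is the row-2, column-2 entry of the matrix.
g_{22} = x^2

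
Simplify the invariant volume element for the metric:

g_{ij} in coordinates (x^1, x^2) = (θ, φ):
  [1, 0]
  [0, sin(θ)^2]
det(g) = sin(θ)^2
√|det(g)| = sin(θ) (taking 0 < θ < π so that |sin(θ)| = sin(θ))
Volume element: dV = sin(θ) dθ dφ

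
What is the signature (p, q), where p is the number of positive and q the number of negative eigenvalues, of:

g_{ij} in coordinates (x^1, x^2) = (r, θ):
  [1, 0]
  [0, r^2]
The metric is diagonal, so its eigenvalues are the diagonal entries: 1, r^2 (at a generic point, where coordinate-dependent entries are positive).
2 positive, 0 negative.
(2, 0) - Riemannian (positive definite)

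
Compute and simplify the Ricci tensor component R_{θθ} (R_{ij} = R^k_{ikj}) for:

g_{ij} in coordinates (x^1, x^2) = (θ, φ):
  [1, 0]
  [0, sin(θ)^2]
Non-zero Christoffel symbols (Γ^k_{ij} = Γ^k_{ji}):
Γ^θ_{φ φ} = -sin(2*θ)/2
Γ^φ_{θ φ} = 1/tan(θ)
R^θ_{θ θ θ} = 0 (a repeated index in an antisymmetric pair)
R^φ_{θ φ θ} = ∂_φ Γ^φ_{θ θ} - ∂_θ Γ^φ_{θ φ} + Γ^φ_{φ m} Γ^m_{θ θ} - Γ^φ_{θ m} Γ^m_{θ φ}
  = (0) - (-1/sin(θ)^2) + (0) - (1/tan(θ)^2) = 1
R_{θθ} = R^θ_{θ θ θ} + R^φ_{θ φ θ} = (0) + (1) = 1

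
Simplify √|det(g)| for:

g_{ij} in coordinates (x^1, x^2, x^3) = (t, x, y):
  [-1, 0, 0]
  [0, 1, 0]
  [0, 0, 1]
det(g) = -1
√|det(g)| = 1
Volume element: dV = 1 dt dx dy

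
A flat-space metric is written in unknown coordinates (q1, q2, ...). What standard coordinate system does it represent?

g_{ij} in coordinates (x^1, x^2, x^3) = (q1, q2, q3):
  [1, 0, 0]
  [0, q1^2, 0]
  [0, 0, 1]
The line element ds^2 = dq1^2 + q1^2 dq2^2 + dq3^2 is dr^2 + r^2 dθ^2 + dz^2 with q1 = r, q2 = θ, q3 = z.
cylindrical coordinates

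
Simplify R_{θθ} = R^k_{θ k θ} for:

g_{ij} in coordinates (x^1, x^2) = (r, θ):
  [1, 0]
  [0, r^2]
Non-zero Christoffel symbols (Γ^k_{ij} = Γ^k_{ji}):
Γ^r_{θ θ} = -r
Γ^θ_{r θ} = 1/r
R^r_{θ r θ} = ∂_r Γ^r_{θ θ} - ∂_θ Γ^r_{θ r} + Γ^r_{r m} Γ^m_{θ θ} - Γ^r_{θ m} Γ^m_{θ r}
  = (-1) - (0) + (0) - (-1) = 0
R^θ_{θ θ θ} = 0 (a repeated index in an antisymmetric pair)
R_{θθ} = R^r_{θ r θ} + R^θ_{θ θ θ} = (0) + (0) = 0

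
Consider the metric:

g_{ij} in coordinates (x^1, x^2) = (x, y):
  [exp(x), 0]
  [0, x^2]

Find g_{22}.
With x^1 = x, x^2 = y, g_{22} = g_{yy} is the row-2, column-2 entry of the matrix.
g_{22} = x^2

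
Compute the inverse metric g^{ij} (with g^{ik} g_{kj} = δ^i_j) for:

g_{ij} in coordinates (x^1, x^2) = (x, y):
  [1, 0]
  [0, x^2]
The metric is diagonal, so g^{ij} is diagonal with entries 1/g_{ii}: diag(1, 1/(x^2)).
g^{ij}:
  [1, 0]
  [0, 1/x^2]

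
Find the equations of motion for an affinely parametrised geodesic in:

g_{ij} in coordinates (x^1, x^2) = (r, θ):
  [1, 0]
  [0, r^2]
Geodesic equation: d^2x^k/dλ^2 + Γ^k_{ij} (dx^i/dλ)(dx^j/dλ) = 0.
Non-zero Christoffel symbols:
Γ^r_{θ θ} = -r
Γ^θ_{r θ} = 1/r
Substituting (the symmetric pair Γ^k_{ij}, Γ^k_{ji} combines into a factor 2):
d^2r/dλ^2 - r (dθ/dλ)^2 = 0
d^2θ/dλ^2 + (2/r) (dr/dλ)(dθ/dλ) = 0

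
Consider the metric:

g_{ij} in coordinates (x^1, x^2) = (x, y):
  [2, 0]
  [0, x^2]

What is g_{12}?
With x^1 = x, x^2 = y, g_{12} = g_{xy} is the row-1, column-2 entry of the matrix.
g_{12} = 0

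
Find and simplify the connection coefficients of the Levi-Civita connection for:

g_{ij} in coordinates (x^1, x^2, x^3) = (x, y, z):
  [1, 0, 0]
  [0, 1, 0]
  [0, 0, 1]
Using Γ^k_{ij} = (1/2) g^{km} (∂_i g_{mj} + ∂_j g_{mi} - ∂_m g_{ij}); the metric is diagonal, so only the m = k term contributes.
Every metric component is constant, so all ∂_m g_{ij} = 0 and every Christoffel symbol vanishes.
All Christoffel symbols are zero.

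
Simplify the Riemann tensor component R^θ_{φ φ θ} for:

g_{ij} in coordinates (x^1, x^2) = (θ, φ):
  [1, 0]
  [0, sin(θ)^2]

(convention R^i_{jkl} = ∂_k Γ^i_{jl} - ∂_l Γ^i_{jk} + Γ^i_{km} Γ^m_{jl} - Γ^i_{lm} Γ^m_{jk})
Non-zero Christoffel symbols (Γ^k_{ij} = Γ^k_{ji}):
Γ^θ_{φ φ} = -sin(2*θ)/2
Γ^φ_{θ φ} = 1/tan(θ)
R^θ_{φ φ θ} = ∂_φ Γ^θ_{φ θ} - ∂_θ Γ^θ_{φ φ} + Γ^θ_{φ m} Γ^m_{φ θ} - Γ^θ_{θ m} Γ^m_{φ φ}
  = (0) - (-cos(2*θ)) + (-cos(θ)^2) - (0) = -sin(θ)^2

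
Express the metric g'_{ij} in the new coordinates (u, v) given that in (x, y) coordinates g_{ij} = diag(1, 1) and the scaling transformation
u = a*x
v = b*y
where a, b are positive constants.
Invert the transformation: x = u/a, y = v/b
g'_{ij} = (∂x^k/∂x'^i)(∂x^l/∂x'^j) g_{kl}; with g_{kl} = δ_{kl} this is Σ_k (∂x^k/∂x'^i)(∂x^k/∂x'^j).
Jacobian: ∂x/∂u = 1/a, ∂x/∂v = 0, ∂y/∂u = 0, ∂y/∂v = 1/b
g'_{uu} = (1/a)(1/a) + (0)(0) = 1/a^2
g'_{uv} = (1/a)(0) + (0)(1/b) = 0
g'_{vv} = (0)(0) + (1/b)(1/b) = 1/b^2
g'_{ij} = diag(1/a^2, 1/b^2)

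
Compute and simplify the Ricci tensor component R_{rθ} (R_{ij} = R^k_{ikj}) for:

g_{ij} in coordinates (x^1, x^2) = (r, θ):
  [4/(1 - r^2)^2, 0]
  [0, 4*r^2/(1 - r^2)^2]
Non-zero Christoffel symbols (Γ^k_{ij} = Γ^k_{ji}):
Γ^r_{r r} = 2*r/(1 - r^2)
Γ^r_{θ θ} = (r^3 + r)/(r^2 - 1)
Γ^θ_{r θ} = (-r^2 - 1)/(r^3 - r)
R^r_{r r θ} = 0 (a repeated index in an antisymmetric pair)
R^θ_{r θ θ} = 0 (a repeated index in an antisymmetric pair)
R_{rθ} = R^r_{r r θ} + R^θ_{r θ θ} = (0) + (0) = 0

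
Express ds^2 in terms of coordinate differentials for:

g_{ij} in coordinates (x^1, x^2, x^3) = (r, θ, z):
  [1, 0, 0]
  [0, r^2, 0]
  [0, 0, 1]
ds^2 = g_{ij} dx^i dx^j; only the non-zero components contribute.
ds^2 = dr^2 + r^2 dθ^2 + dz^2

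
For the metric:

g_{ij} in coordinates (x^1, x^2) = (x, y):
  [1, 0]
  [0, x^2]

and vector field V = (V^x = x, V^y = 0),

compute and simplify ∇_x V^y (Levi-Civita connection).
Non-zero Christoffel symbols:
Γ^x_{y y} = -x
Γ^y_{x y} = 1/x
∇_x V^y = ∂_x V^y + Γ^y_{x j} V^j
  = (0) + (0)(x) + (1/x)(0)
  = 0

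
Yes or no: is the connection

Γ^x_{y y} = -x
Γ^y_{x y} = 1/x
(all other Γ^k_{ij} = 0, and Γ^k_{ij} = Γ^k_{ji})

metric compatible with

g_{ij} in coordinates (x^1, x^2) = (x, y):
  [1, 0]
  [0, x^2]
Using ∇_k g_{ij} = ∂_k g_{ij} - Γ^m_{ki} g_{mj} - Γ^m_{kj} g_{im}:
e.g. ∇_x g_{yy} = (2*x) - (x) - (x) = 0
Every component ∇_k g_{ij} vanishes: the connection is metric compatible.
Yes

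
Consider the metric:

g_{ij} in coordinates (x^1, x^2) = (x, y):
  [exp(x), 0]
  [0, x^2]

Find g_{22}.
With x^1 = x, x^2 = y, g_{22} = g_{yy} is the row-2, column-2 entry of the matrix.
g_{22} = x^2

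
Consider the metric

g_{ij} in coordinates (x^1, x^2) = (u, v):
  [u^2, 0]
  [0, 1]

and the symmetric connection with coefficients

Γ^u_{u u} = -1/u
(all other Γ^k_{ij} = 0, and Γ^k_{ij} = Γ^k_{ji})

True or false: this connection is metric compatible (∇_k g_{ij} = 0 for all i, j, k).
Using ∇_k g_{ij} = ∂_k g_{ij} - Γ^m_{ki} g_{mj} - Γ^m_{kj} g_{im}:
∇_u g_{uu} = (2*u) - (-u) - (-u) = 4*u ≠ 0
So the connection is not metric compatible (it is not the Levi-Civita connection).
False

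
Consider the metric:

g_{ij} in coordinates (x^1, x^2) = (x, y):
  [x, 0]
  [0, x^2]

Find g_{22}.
With x^1 = x, x^2 = y, g_{22} = g_{yy} is the row-2, column-2 entry of the matrix.
g_{22} = x^2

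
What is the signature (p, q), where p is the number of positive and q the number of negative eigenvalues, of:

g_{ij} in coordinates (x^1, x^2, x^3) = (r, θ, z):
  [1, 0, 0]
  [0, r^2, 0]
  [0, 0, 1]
The metric is diagonal, so its eigenvalues are the diagonal entries: 1, r^2, 1 (at a generic point, where coordinate-dependent entries are positive).
3 positive, 0 negative.
(3, 0) - Riemannian (positive definite)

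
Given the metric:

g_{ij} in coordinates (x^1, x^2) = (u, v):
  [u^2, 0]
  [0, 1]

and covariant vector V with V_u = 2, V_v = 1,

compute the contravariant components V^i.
Inverse metric (diagonal): g^{uu} = 1/u^2, g^{vv} = 1
V^i = g^{ij} V_j:
V^u = (1/u^2)(2) + (0)(1) = 2/u^2
V^v = (0)(2) + (1)(1) = 1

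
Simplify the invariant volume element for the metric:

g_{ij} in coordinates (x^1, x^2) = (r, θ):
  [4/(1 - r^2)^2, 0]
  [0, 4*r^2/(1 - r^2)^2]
det(g) = 16*r^2/(1 - r^2)^4
√|det(g)| = 4*r/(r^2 - 1)^2
Volume element: dV = 4*r/(r^2 - 1)^2 dr dθ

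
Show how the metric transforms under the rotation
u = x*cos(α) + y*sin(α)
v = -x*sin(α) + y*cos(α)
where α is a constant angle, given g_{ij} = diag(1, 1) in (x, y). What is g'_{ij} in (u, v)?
Invert the transformation: x = u*cos(α) - v*sin(α), y = u*sin(α) + v*cos(α)
g'_{ij} = (∂x^k/∂x'^i)(∂x^l/∂x'^j) g_{kl}; with g_{kl} = δ_{kl} this is Σ_k (∂x^k/∂x'^i)(∂x^k/∂x'^j).
Jacobian: ∂x/∂u = cos(α), ∂x/∂v = -sin(α), ∂y/∂u = sin(α), ∂y/∂v = cos(α)
g'_{uu} = (cos(α))(cos(α)) + (sin(α))(sin(α)) = 1
g'_{uv} = (cos(α))(-sin(α)) + (sin(α))(cos(α)) = 0
g'_{vv} = (-sin(α))(-sin(α)) + (cos(α))(cos(α)) = 1
g'_{ij} = diag(1, 1)
The Euclidean metric is invariant under rotations.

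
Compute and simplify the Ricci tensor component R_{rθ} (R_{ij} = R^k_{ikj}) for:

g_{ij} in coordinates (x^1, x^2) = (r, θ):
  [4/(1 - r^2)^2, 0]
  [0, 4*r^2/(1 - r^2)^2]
Non-zero Christoffel symbols (Γ^k_{ij} = Γ^k_{ji}):
Γ^r_{r r} = 2*r/(1 - r^2)
Γ^r_{θ θ} = (r^3 + r)/(r^2 - 1)
Γ^θ_{r θ} = (-r^2 - 1)/(r^3 - r)
R^r_{r r θ} = 0 (a repeated index in an antisymmetric pair)
R^θ_{r θ θ} = 0 (a repeated index in an antisymmetric pair)
R_{rθ} = R^r_{r r θ} + R^θ_{r θ θ} = (0) + (0) = 0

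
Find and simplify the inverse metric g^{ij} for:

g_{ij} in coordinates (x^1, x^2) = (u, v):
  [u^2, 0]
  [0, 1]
The metric is diagonal, so g^{ij} is diagonal with entries 1/g_{ii}: diag(1/(u^2), 1).
g^{ij}:
  [1/u^2, 0]
  [0, 1]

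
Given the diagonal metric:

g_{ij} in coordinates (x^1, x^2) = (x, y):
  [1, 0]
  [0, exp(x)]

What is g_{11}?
With x^1 = x, x^2 = y, g_{11} = g_{xx} is the row-1, column-1 entry of the matrix.
g_{11} = 1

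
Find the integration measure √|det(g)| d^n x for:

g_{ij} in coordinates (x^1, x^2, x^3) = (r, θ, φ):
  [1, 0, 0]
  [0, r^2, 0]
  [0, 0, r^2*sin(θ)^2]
det(g) = r^4*sin(θ)^2
√|det(g)| = r^2*sin(θ) (taking 0 < θ < π so that |sin(θ)| = sin(θ))
Volume element: dV = r^2*sin(θ) dr dθ dφ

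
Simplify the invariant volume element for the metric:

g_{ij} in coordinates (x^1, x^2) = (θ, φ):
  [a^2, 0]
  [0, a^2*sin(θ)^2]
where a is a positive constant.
det(g) = a^4*sin(θ)^2
√|det(g)| = a^2*sin(θ) (taking 0 < θ < π so that |sin(θ)| = sin(θ))
Volume element: dV = a^2*sin(θ) dθ dφ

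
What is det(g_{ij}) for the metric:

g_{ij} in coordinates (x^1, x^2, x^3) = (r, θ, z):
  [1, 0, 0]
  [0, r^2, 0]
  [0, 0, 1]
Diagonal metric: det(g) = g_{11}·g_{22}·g_{33}
= (1)·(r^2)·(1)
det(g) = r^2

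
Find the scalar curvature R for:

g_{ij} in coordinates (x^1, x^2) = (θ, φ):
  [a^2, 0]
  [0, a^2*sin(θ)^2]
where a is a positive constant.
Non-zero Christoffel symbols (Γ^k_{ij} = Γ^k_{ji}):
Γ^θ_{φ φ} = -sin(2*θ)/2
Γ^φ_{θ φ} = 1/tan(θ)
Ricci tensor (R_{ij} = R^k_{ikj}): R_{θθ} = 1, R_{θφ} = 0, R_{φφ} = sin(θ)^2
Inverse metric: g^{θθ} = 1/a^2, g^{φφ} = 1/(a^2*sin(θ)^2)
R = g^{ij} R_{ij} = (1/a^2)(1) + (1/(a^2*sin(θ)^2))(sin(θ)^2) = 2/a^2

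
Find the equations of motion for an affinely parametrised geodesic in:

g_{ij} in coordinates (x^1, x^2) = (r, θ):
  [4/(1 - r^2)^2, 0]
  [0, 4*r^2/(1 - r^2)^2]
Geodesic equation: d^2x^k/dλ^2 + Γ^k_{ij} (dx^i/dλ)(dx^j/dλ) = 0.
Non-zero Christoffel symbols:
Γ^r_{r r} = 2*r/(1 - r^2)
Γ^r_{θ θ} = (r^3 + r)/(r^2 - 1)
Γ^θ_{r θ} = (-r^2 - 1)/(r^3 - r)
Substituting (the symmetric pair Γ^k_{ij}, Γ^k_{ji} combines into a factor 2):
d^2r/dλ^2 + (2*r/(1 - r^2)) (dr/dλ)^2 + ((r^3 + r)/(r^2 - 1)) (dθ/dλ)^2 = 0
d^2θ/dλ^2 + ((-2*r^2 - 2)/(r^3 - r)) (dr/dλ)(dθ/dλ) = 0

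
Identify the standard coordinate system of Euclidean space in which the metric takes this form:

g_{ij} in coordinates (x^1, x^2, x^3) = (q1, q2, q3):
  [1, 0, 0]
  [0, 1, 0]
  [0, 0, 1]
All components are constant and the metric is the identity, i.e. orthonormal rectilinear coordinates.
Cartesian (3D) coordinates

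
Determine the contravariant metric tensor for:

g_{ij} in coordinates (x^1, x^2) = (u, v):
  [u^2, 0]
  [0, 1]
The metric is diagonal, so g^{ij} is diagonal with entries 1/g_{ii}: diag(1/(u^2), 1).
g^{ij}:
  [1/u^2, 0]
  [0, 1]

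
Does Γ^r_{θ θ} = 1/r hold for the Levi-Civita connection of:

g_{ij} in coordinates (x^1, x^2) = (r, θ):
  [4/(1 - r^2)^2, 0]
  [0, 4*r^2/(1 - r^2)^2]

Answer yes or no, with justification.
Γ^r_{θ θ} = (1/2) g^{rr} (∂_θ g_{rθ} + ∂_θ g_{rθ} - ∂_r g_{θθ}) = (1/2)((1 - r^2)^2/4)((0) + (0) - (-8*(r^3 + r)/(r^2 - 1)^3)) = (r^3 + r)/(r^2 - 1)
This differs from the proposed value 1/r.
No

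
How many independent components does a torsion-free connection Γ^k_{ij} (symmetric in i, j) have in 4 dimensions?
Γ^k_{ij} has n choices for the upper index and n(n+1)/2 independent symmetric lower index pairs.
Total = 4 × 4×5/2 = 4 × 10 = 40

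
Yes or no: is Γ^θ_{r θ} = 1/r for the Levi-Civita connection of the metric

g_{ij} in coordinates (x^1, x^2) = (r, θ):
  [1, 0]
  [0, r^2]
Γ^θ_{r θ} = (1/2) g^{θθ} (∂_r g_{θθ} + ∂_θ g_{θr} - ∂_θ g_{rθ}) = (1/2)(1/r^2)((2*r) + (0) - (0)) = 1/r
This equals the proposed value 1/r.
Yes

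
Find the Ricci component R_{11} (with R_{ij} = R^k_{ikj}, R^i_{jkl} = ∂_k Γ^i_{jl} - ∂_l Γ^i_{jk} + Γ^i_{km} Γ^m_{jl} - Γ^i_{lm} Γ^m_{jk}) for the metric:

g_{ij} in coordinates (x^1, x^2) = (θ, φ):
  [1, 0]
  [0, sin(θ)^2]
Non-zero Christoffel symbols (Γ^k_{ij} = Γ^k_{ji}):
Γ^θ_{φ φ} = -sin(2*θ)/2
Γ^φ_{θ φ} = 1/tan(θ)
R^θ_{θ θ θ} = 0 (a repeated index in an antisymmetric pair)
R^φ_{θ φ θ} = ∂_φ Γ^φ_{θ θ} - ∂_θ Γ^φ_{θ φ} + Γ^φ_{φ m} Γ^m_{θ θ} - Γ^φ_{θ m} Γ^m_{θ φ}
  = (0) - (-1/sin(θ)^2) + (0) - (1/tan(θ)^2) = 1
R_{θθ} = R^θ_{θ θ θ} + R^φ_{θ φ θ} = (0) + (1) = 1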